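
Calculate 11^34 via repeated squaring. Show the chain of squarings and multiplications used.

Computing 11^34 by squaring (build up from 11^1; each line after the first costs one multiplication):

11^1 = 11
11^2 = (11^1)^2 = 11^2 = 121
11^4 = (11^2)^2 = 121^2 = 14641
11^8 = (11^4)^2 = 14641^2 = 214358881
11^16 = (11^8)^2 = 214358881^2 = 45949729863572161
11^17 = 11 * 11^16 = 11 * 45949729863572161 = 505447028499293771
11^34 = (11^17)^2 = 505447028499293771^2 = 255476698618765889551019445759400441

Result: 255476698618765889551019445759400441
Multiplications needed: 6 (6 lines after 11^1)

11^34 = 255476698618765889551019445759400441. Using exponentiation by squaring, this requires 6 multiplications. The key idea: if the exponent is even, square the half-power; if odd, multiply by the base once.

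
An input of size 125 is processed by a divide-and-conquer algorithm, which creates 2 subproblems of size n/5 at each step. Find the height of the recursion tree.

For divide and conquer with division factor 5:

Problem sizes at each level:
Level 0: 125
Level 1: 25
Level 2: 5
Level 3: 1

The root is level 0 and the size-1 base case is level 3 (the tree spans levels 0 through 3, i.e. 4 levels counting the root), so the depth is the number of divisions: log_5(125) = 3

The recursion tree depth is log_5(125) = 3. At each level, the problem size is divided by 5, so it takes 3 divisions to reduce to a base case of size 1. The algorithm makes 2 recursive calls at each level.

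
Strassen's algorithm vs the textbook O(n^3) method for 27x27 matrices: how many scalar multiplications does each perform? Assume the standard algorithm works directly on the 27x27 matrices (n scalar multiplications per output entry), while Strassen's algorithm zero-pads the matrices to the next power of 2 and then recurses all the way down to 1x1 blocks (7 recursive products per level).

Matrix multiplication for 27x27 matrices:

Strassen's algorithm requires power-of-2 dimensions. Pad 27x27 to 32x32 (next power of 2).

Standard algorithm: 27^3 = 19683 multiplications
Strassen's algorithm: 7^(log2(32)) = 7^5 = 16807 multiplications
Savings: 19683 - 16807 = 2876 multiplications

Standard: 19683 multiplications (27^3). Strassen: 16807 multiplications (7^5, after padding to 32x32). Strassen reduces 8 recursive multiplications to 7 at each level.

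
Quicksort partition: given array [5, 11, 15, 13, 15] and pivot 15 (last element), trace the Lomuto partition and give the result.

Lomuto partition with pivot = 15:

Initial array: [5, 11, 15, 13, 15]

arr[0]=5 <= 15: swap with position 0, array becomes [5, 11, 15, 13, 15]
arr[1]=11 <= 15: swap with position 1, array becomes [5, 11, 15, 13, 15]
arr[2]=15 <= 15: swap with position 2, array becomes [5, 11, 15, 13, 15]
arr[3]=13 <= 15: swap with position 3, array becomes [5, 11, 15, 13, 15]

Place pivot at position 4: [5, 11, 15, 13, 15]
Pivot position: 4

After partitioning with pivot 15, the array becomes [5, 11, 15, 13, 15]. The pivot is placed at index 4. All elements to the left of the pivot are <= 15, and all elements to the right are > 15.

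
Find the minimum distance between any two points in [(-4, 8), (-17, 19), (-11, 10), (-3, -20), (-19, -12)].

Computing all pairwise distances among 5 points:

d((-4, 8), (-17, 19)) = 17.0294
d((-4, 8), (-11, 10)) = 7.2801 <-- minimum
d((-4, 8), (-3, -20)) = 28.0179
d((-4, 8), (-19, -12)) = 25.0
d((-17, 19), (-11, 10)) = 10.8167
d((-17, 19), (-3, -20)) = 41.4367
d((-17, 19), (-19, -12)) = 31.0644
d((-11, 10), (-3, -20)) = 31.0483
d((-11, 10), (-19, -12)) = 23.4094
d((-3, -20), (-19, -12)) = 17.8885

Closest pair: (-4, 8) and (-11, 10) with distance 7.2801

The closest pair is (-4, 8) and (-11, 10) with Euclidean distance 7.2801. For 5 points, brute-force pairwise comparison is shown above. For large n, the divide-and-conquer algorithm (sort by x, recurse on halves, check the dividing strip) achieves O(n log n).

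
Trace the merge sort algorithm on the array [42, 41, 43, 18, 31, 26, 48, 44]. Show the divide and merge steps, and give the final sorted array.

Merge sort trace:

Split: [42, 41, 43, 18, 31, 26, 48, 44] -> [42, 41, 43, 18] and [31, 26, 48, 44]
  Split: [42, 41, 43, 18] -> [42, 41] and [43, 18]
    Split: [42, 41] -> [42] and [41]
    Merge: [42] + [41] -> [41, 42]
    Split: [43, 18] -> [43] and [18]
    Merge: [43] + [18] -> [18, 43]
  Merge: [41, 42] + [18, 43] -> [18, 41, 42, 43]
  Split: [31, 26, 48, 44] -> [31, 26] and [48, 44]
    Split: [31, 26] -> [31] and [26]
    Merge: [31] + [26] -> [26, 31]
    Split: [48, 44] -> [48] and [44]
    Merge: [48] + [44] -> [44, 48]
  Merge: [26, 31] + [44, 48] -> [26, 31, 44, 48]
Merge: [18, 41, 42, 43] + [26, 31, 44, 48] -> [18, 26, 31, 41, 42, 43, 44, 48]

Final sorted array: [18, 26, 31, 41, 42, 43, 44, 48]

The merge sort proceeds by recursively splitting the array and merging sorted halves.
After all merges, the sorted array is [18, 26, 31, 41, 42, 43, 44, 48].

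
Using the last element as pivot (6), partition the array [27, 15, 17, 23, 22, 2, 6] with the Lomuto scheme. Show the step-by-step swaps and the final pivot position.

Lomuto partition with pivot = 6:

Initial array: [27, 15, 17, 23, 22, 2, 6]

arr[0]=27 > 6: no swap
arr[1]=15 > 6: no swap
arr[2]=17 > 6: no swap
arr[3]=23 > 6: no swap
arr[4]=22 > 6: no swap
arr[5]=2 <= 6: swap with position 0, array becomes [2, 15, 17, 23, 22, 27, 6]

Place pivot at position 1: [2, 6, 17, 23, 22, 27, 15]
Pivot position: 1

After partitioning with pivot 6, the array becomes [2, 6, 17, 23, 22, 27, 15]. The pivot is placed at index 1. All elements to the left of the pivot are <= 6, and all elements to the right are > 6.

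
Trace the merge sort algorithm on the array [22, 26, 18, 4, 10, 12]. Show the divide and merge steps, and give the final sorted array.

Merge sort trace:

Split: [22, 26, 18, 4, 10, 12] -> [22, 26, 18] and [4, 10, 12]
  Split: [22, 26, 18] -> [22] and [26, 18]
    Split: [26, 18] -> [26] and [18]
    Merge: [26] + [18] -> [18, 26]
  Merge: [22] + [18, 26] -> [18, 22, 26]
  Split: [4, 10, 12] -> [4] and [10, 12]
    Split: [10, 12] -> [10] and [12]
    Merge: [10] + [12] -> [10, 12]
  Merge: [4] + [10, 12] -> [4, 10, 12]
Merge: [18, 22, 26] + [4, 10, 12] -> [4, 10, 12, 18, 22, 26]

Final sorted array: [4, 10, 12, 18, 22, 26]

The merge sort proceeds by recursively splitting the array and merging sorted halves.
After all merges, the sorted array is [4, 10, 12, 18, 22, 26].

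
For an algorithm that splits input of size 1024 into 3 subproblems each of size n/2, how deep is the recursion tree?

For divide and conquer with division factor 2:

Problem sizes at each level:
Level 0: 1024
Level 1: 512
Level 2: 256
Level 3: 128
Level 4: 64
Level 5: 32
Level 6: 16
Level 7: 8
Level 8: 4
Level 9: 2
Level 10: 1

The root is level 0 and the size-1 base case is level 10 (the tree spans levels 0 through 10, i.e. 11 levels counting the root), so the depth is the number of divisions: log_2(1024) = 10

The recursion tree depth is log_2(1024) = 10. At each level, the problem size is divided by 2, so it takes 10 divisions to reduce to a base case of size 1. The algorithm makes 3 recursive calls at each level.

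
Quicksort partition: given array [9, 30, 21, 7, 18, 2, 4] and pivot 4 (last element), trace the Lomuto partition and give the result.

Lomuto partition with pivot = 4:

Initial array: [9, 30, 21, 7, 18, 2, 4]

arr[0]=9 > 4: no swap
arr[1]=30 > 4: no swap
arr[2]=21 > 4: no swap
arr[3]=7 > 4: no swap
arr[4]=18 > 4: no swap
arr[5]=2 <= 4: swap with position 0, array becomes [2, 30, 21, 7, 18, 9, 4]

Place pivot at position 1: [2, 4, 21, 7, 18, 9, 30]
Pivot position: 1

After partitioning with pivot 4, the array becomes [2, 4, 21, 7, 18, 9, 30]. The pivot is placed at index 1. All elements to the left of the pivot are <= 4, and all elements to the right are > 4.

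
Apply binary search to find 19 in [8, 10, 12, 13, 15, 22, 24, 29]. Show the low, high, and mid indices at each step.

Binary search for 19 in [8, 10, 12, 13, 15, 22, 24, 29]:

lo=0, hi=7, mid=3, arr[mid]=13 -> 13 < 19, search right half
lo=4, hi=7, mid=5, arr[mid]=22 -> 22 > 19, search left half
lo=4, hi=4, mid=4, arr[mid]=15 -> 15 < 19, search right half
lo=5 > hi=4, target 19 not found

Binary search determines that 19 is not in the array after 3 comparisons. The search space was exhausted without finding the target.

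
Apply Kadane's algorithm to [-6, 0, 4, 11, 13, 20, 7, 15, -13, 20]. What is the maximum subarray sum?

Using Kadane's algorithm on [-6, 0, 4, 11, 13, 20, 7, 15, -13, 20]:

Scanning through the array:
Position 1 (value 0): max_ending_here = 0, max_so_far = 0
Position 2 (value 4): max_ending_here = 4, max_so_far = 4
Position 3 (value 11): max_ending_here = 15, max_so_far = 15
Position 4 (value 13): max_ending_here = 28, max_so_far = 28
Position 5 (value 20): max_ending_here = 48, max_so_far = 48
Position 6 (value 7): max_ending_here = 55, max_so_far = 55
Position 7 (value 15): max_ending_here = 70, max_so_far = 70
Position 8 (value -13): max_ending_here = 57, max_so_far = 70
Position 9 (value 20): max_ending_here = 77, max_so_far = 77

Maximum subarray: [0, 4, 11, 13, 20, 7, 15, -13, 20]
Maximum sum: 77

The maximum subarray is [0, 4, 11, 13, 20, 7, 15, -13, 20] with sum 77. This subarray runs from index 1 to index 9.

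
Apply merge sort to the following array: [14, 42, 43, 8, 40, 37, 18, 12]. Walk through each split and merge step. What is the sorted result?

Merge sort trace:

Split: [14, 42, 43, 8, 40, 37, 18, 12] -> [14, 42, 43, 8] and [40, 37, 18, 12]
  Split: [14, 42, 43, 8] -> [14, 42] and [43, 8]
    Split: [14, 42] -> [14] and [42]
    Merge: [14] + [42] -> [14, 42]
    Split: [43, 8] -> [43] and [8]
    Merge: [43] + [8] -> [8, 43]
  Merge: [14, 42] + [8, 43] -> [8, 14, 42, 43]
  Split: [40, 37, 18, 12] -> [40, 37] and [18, 12]
    Split: [40, 37] -> [40] and [37]
    Merge: [40] + [37] -> [37, 40]
    Split: [18, 12] -> [18] and [12]
    Merge: [18] + [12] -> [12, 18]
  Merge: [37, 40] + [12, 18] -> [12, 18, 37, 40]
Merge: [8, 14, 42, 43] + [12, 18, 37, 40] -> [8, 12, 14, 18, 37, 40, 42, 43]

Final sorted array: [8, 12, 14, 18, 37, 40, 42, 43]

The merge sort proceeds by recursively splitting the array and merging sorted halves.
After all merges, the sorted array is [8, 12, 14, 18, 37, 40, 42, 43].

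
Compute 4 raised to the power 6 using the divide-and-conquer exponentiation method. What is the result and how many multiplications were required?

Computing 4^6 by squaring (build up from 4^1; each line after the first costs one multiplication):

4^1 = 4
4^2 = (4^1)^2 = 4^2 = 16
4^3 = 4 * 4^2 = 4 * 16 = 64
4^6 = (4^3)^2 = 64^2 = 4096

Result: 4096
Multiplications needed: 3 (3 lines after 4^1)

4^6 = 4096. Using exponentiation by squaring, this requires 3 multiplications. The key idea: if the exponent is even, square the half-power; if odd, multiply by the base once.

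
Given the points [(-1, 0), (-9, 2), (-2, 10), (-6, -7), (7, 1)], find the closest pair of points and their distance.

Computing all pairwise distances among 5 points:

d((-1, 0), (-9, 2)) = 8.2462
d((-1, 0), (-2, 10)) = 10.0499
d((-1, 0), (-6, -7)) = 8.6023
d((-1, 0), (7, 1)) = 8.0623 <-- minimum
d((-9, 2), (-2, 10)) = 10.6301
d((-9, 2), (-6, -7)) = 9.4868
d((-9, 2), (7, 1)) = 16.0312
d((-2, 10), (-6, -7)) = 17.4642
d((-2, 10), (7, 1)) = 12.7279
d((-6, -7), (7, 1)) = 15.2643

Closest pair: (-1, 0) and (7, 1) with distance 8.0623

The closest pair is (-1, 0) and (7, 1) with Euclidean distance 8.0623. For 5 points, brute-force pairwise comparison is shown above. For large n, the divide-and-conquer algorithm (sort by x, recurse on halves, check the dividing strip) achieves O(n log n).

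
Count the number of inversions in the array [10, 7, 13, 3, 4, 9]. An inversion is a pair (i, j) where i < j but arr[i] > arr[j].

Finding inversions in [10, 7, 13, 3, 4, 9]:

(0, 1): arr[0]=10 > arr[1]=7
(0, 3): arr[0]=10 > arr[3]=3
(0, 4): arr[0]=10 > arr[4]=4
(0, 5): arr[0]=10 > arr[5]=9
(1, 3): arr[1]=7 > arr[3]=3
(1, 4): arr[1]=7 > arr[4]=4
(2, 3): arr[2]=13 > arr[3]=3
(2, 4): arr[2]=13 > arr[4]=4
(2, 5): arr[2]=13 > arr[5]=9

Total inversions: 9

The array has 9 inversion(s): (0,1), (0,3), (0,4), (0,5), (1,3), (1,4), (2,3), (2,4), (2,5). Each pair (i,j) satisfies i < j and arr[i] > arr[j].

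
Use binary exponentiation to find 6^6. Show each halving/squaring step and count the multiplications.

Computing 6^6 by squaring (build up from 6^1; each line after the first costs one multiplication):

6^1 = 6
6^2 = (6^1)^2 = 6^2 = 36
6^3 = 6 * 6^2 = 6 * 36 = 216
6^6 = (6^3)^2 = 216^2 = 46656

Result: 46656
Multiplications needed: 3 (3 lines after 6^1)

6^6 = 46656. Using exponentiation by squaring, this requires 3 multiplications. The key idea: if the exponent is even, square the half-power; if odd, multiply by the base once.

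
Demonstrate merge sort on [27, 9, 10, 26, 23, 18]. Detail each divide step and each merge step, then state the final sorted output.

Merge sort trace:

Split: [27, 9, 10, 26, 23, 18] -> [27, 9, 10] and [26, 23, 18]
  Split: [27, 9, 10] -> [27] and [9, 10]
    Split: [9, 10] -> [9] and [10]
    Merge: [9] + [10] -> [9, 10]
  Merge: [27] + [9, 10] -> [9, 10, 27]
  Split: [26, 23, 18] -> [26] and [23, 18]
    Split: [23, 18] -> [23] and [18]
    Merge: [23] + [18] -> [18, 23]
  Merge: [26] + [18, 23] -> [18, 23, 26]
Merge: [9, 10, 27] + [18, 23, 26] -> [9, 10, 18, 23, 26, 27]

Final sorted array: [9, 10, 18, 23, 26, 27]

The merge sort proceeds by recursively splitting the array and merging sorted halves.
After all merges, the sorted array is [9, 10, 18, 23, 26, 27].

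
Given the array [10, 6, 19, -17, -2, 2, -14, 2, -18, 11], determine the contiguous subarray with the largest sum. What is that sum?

Using Kadane's algorithm on [10, 6, 19, -17, -2, 2, -14, 2, -18, 11]:

Scanning through the array:
Position 1 (value 6): max_ending_here = 16, max_so_far = 16
Position 2 (value 19): max_ending_here = 35, max_so_far = 35
Position 3 (value -17): max_ending_here = 18, max_so_far = 35
Position 4 (value -2): max_ending_here = 16, max_so_far = 35
Position 5 (value 2): max_ending_here = 18, max_so_far = 35
Position 6 (value -14): max_ending_here = 4, max_so_far = 35
Position 7 (value 2): max_ending_here = 6, max_so_far = 35
Position 8 (value -18): max_ending_here = -12, max_so_far = 35
Position 9 (value 11): max_ending_here = 11, max_so_far = 35

Maximum subarray: [10, 6, 19]
Maximum sum: 35

The maximum subarray is [10, 6, 19] with sum 35. This subarray runs from index 0 to index 2.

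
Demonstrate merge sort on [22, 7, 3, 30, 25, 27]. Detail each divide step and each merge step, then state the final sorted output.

Merge sort trace:

Split: [22, 7, 3, 30, 25, 27] -> [22, 7, 3] and [30, 25, 27]
  Split: [22, 7, 3] -> [22] and [7, 3]
    Split: [7, 3] -> [7] and [3]
    Merge: [7] + [3] -> [3, 7]
  Merge: [22] + [3, 7] -> [3, 7, 22]
  Split: [30, 25, 27] -> [30] and [25, 27]
    Split: [25, 27] -> [25] and [27]
    Merge: [25] + [27] -> [25, 27]
  Merge: [30] + [25, 27] -> [25, 27, 30]
Merge: [3, 7, 22] + [25, 27, 30] -> [3, 7, 22, 25, 27, 30]

Final sorted array: [3, 7, 22, 25, 27, 30]

The merge sort proceeds by recursively splitting the array and merging sorted halves.
After all merges, the sorted array is [3, 7, 22, 25, 27, 30].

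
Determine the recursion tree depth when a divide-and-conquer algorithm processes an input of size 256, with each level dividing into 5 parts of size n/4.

For divide and conquer with division factor 4:

Problem sizes at each level:
Level 0: 256
Level 1: 64
Level 2: 16
Level 3: 4
Level 4: 1

The root is level 0 and the size-1 base case is level 4 (the tree spans levels 0 through 4, i.e. 5 levels counting the root), so the depth is the number of divisions: log_4(256) = 4

The recursion tree depth is log_4(256) = 4. At each level, the problem size is divided by 4, so it takes 4 divisions to reduce to a base case of size 1. The algorithm makes 5 recursive calls at each level.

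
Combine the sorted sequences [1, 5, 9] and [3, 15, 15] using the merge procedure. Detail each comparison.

Merging process:

Compare 1 vs 3: take 1 from left. Merged: [1]
Compare 5 vs 3: take 3 from right. Merged: [1, 3]
Compare 5 vs 15: take 5 from left. Merged: [1, 3, 5]
Compare 9 vs 15: take 9 from left. Merged: [1, 3, 5, 9]
Append remaining from right: [15, 15]. Merged: [1, 3, 5, 9, 15, 15]

Final merged array: [1, 3, 5, 9, 15, 15]
Total comparisons: 4

The merged array is [1, 3, 5, 9, 15, 15], requiring 4 comparisons. The merge step runs in O(n) time where n is the total number of elements.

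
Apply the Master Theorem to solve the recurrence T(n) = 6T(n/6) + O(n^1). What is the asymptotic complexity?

Master Theorem for T(n) = 6T(n/6) + O(n^1):

a = 6, b = 6, c = 1
log_b(a) = log_6(6) = 1.0000

Case 2: c = 1 = log_6(6) = 1.0000
T(n) = O(n^1 log n) = O(n log n)

For T(n) = 6T(n/6) + O(n^1): log_6(6) = 1.0000. This is Case 2 of the Master Theorem (c = log_b(a), equal work at all levels), giving O(n log n).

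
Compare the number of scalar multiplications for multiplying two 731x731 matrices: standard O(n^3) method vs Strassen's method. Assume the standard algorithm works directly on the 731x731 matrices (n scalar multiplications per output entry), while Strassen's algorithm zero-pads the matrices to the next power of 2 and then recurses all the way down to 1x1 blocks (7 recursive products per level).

Matrix multiplication for 731x731 matrices:

Strassen's algorithm requires power-of-2 dimensions. Pad 731x731 to 1024x1024 (next power of 2).

Standard algorithm: 731^3 = 390617891 multiplications
Strassen's algorithm: 7^(log2(1024)) = 7^10 = 282475249 multiplications
Savings: 390617891 - 282475249 = 108142642 multiplications

Standard: 390617891 multiplications (731^3). Strassen: 282475249 multiplications (7^10, after padding to 1024x1024). Strassen reduces 8 recursive multiplications to 7 at each level.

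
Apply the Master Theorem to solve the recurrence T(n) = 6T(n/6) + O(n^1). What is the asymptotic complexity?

Master Theorem for T(n) = 6T(n/6) + O(n^1):

a = 6, b = 6, c = 1
log_b(a) = log_6(6) = 1.0000

Case 2: c = 1 = log_6(6) = 1.0000
T(n) = O(n^1 log n) = O(n log n)

For T(n) = 6T(n/6) + O(n^1): log_6(6) = 1.0000. This is Case 2 of the Master Theorem (c = log_b(a), equal work at all levels), giving O(n log n).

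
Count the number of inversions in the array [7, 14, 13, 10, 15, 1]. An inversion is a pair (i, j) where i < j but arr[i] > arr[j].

Finding inversions in [7, 14, 13, 10, 15, 1]:

(0, 5): arr[0]=7 > arr[5]=1
(1, 2): arr[1]=14 > arr[2]=13
(1, 3): arr[1]=14 > arr[3]=10
(1, 5): arr[1]=14 > arr[5]=1
(2, 3): arr[2]=13 > arr[3]=10
(2, 5): arr[2]=13 > arr[5]=1
(3, 5): arr[3]=10 > arr[5]=1
(4, 5): arr[4]=15 > arr[5]=1

Total inversions: 8

The array has 8 inversion(s): (0,5), (1,2), (1,3), (1,5), (2,3), (2,5), (3,5), (4,5). Each pair (i,j) satisfies i < j and arr[i] > arr[j].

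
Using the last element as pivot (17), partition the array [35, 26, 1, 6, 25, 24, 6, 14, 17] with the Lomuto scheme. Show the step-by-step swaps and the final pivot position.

Lomuto partition with pivot = 17:

Initial array: [35, 26, 1, 6, 25, 24, 6, 14, 17]

arr[0]=35 > 17: no swap
arr[1]=26 > 17: no swap
arr[2]=1 <= 17: swap with position 0, array becomes [1, 26, 35, 6, 25, 24, 6, 14, 17]
arr[3]=6 <= 17: swap with position 1, array becomes [1, 6, 35, 26, 25, 24, 6, 14, 17]
arr[4]=25 > 17: no swap
arr[5]=24 > 17: no swap
arr[6]=6 <= 17: swap with position 2, array becomes [1, 6, 6, 26, 25, 24, 35, 14, 17]
arr[7]=14 <= 17: swap with position 3, array becomes [1, 6, 6, 14, 25, 24, 35, 26, 17]

Place pivot at position 4: [1, 6, 6, 14, 17, 24, 35, 26, 25]
Pivot position: 4

After partitioning with pivot 17, the array becomes [1, 6, 6, 14, 17, 24, 35, 26, 25]. The pivot is placed at index 4. All elements to the left of the pivot are <= 17, and all elements to the right are > 17.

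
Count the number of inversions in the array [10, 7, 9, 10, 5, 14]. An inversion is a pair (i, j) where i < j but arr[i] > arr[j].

Finding inversions in [10, 7, 9, 10, 5, 14]:

(0, 1): arr[0]=10 > arr[1]=7
(0, 2): arr[0]=10 > arr[2]=9
(0, 4): arr[0]=10 > arr[4]=5
(1, 4): arr[1]=7 > arr[4]=5
(2, 4): arr[2]=9 > arr[4]=5
(3, 4): arr[3]=10 > arr[4]=5

Total inversions: 6

The array has 6 inversion(s): (0,1), (0,2), (0,4), (1,4), (2,4), (3,4). Each pair (i,j) satisfies i < j and arr[i] > arr[j].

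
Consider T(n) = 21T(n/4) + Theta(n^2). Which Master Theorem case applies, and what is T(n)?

Master Theorem for T(n) = 21T(n/4) + O(n^2):

a = 21, b = 4, c = 2
log_b(a) = log_4(21) = 2.1962

Case 1: c = 2 < log_4(21) = 2.1962
T(n) = O(n^(log_4 21))

For T(n) = 21T(n/4) + O(n^2): log_4(21) = 2.1962. This is Case 1 of the Master Theorem (c < log_b(a), work dominated by leaves), giving O(n^(log_4 21)).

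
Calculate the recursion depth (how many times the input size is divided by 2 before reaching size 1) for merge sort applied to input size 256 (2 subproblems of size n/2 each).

For divide and conquer with division factor 2:

Problem sizes at each level:
Level 0: 256
Level 1: 128
Level 2: 64
Level 3: 32
Level 4: 16
Level 5: 8
Level 6: 4
Level 7: 2
Level 8: 1

The root is level 0 and the size-1 base case is level 8 (the tree spans levels 0 through 8, i.e. 9 levels counting the root), so the depth is the number of divisions: log_2(256) = 8

The recursion tree depth is log_2(256) = 8. At each level, the problem size is divided by 2, so it takes 8 divisions to reduce to a base case of size 1. The algorithm makes 2 recursive calls at each level.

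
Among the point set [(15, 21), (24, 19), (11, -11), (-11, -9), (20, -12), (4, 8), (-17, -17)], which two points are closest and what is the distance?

Computing all pairwise distances among 7 points:

d((15, 21), (24, 19)) = 9.2195
d((15, 21), (11, -11)) = 32.249
d((15, 21), (-11, -9)) = 39.6989
d((15, 21), (20, -12)) = 33.3766
d((15, 21), (4, 8)) = 17.0294
d((15, 21), (-17, -17)) = 49.679
d((24, 19), (11, -11)) = 32.6956
d((24, 19), (-11, -9)) = 44.8219
d((24, 19), (20, -12)) = 31.257
d((24, 19), (4, 8)) = 22.8254
d((24, 19), (-17, -17)) = 54.5619
d((11, -11), (-11, -9)) = 22.0907
d((11, -11), (20, -12)) = 9.0554 <-- minimum
d((11, -11), (4, 8)) = 20.2485
d((11, -11), (-17, -17)) = 28.6356
d((-11, -9), (20, -12)) = 31.1448
d((-11, -9), (4, 8)) = 22.6716
d((-11, -9), (-17, -17)) = 10.0
d((20, -12), (4, 8)) = 25.6125
d((20, -12), (-17, -17)) = 37.3363
d((4, 8), (-17, -17)) = 32.6497

Closest pair: (11, -11) and (20, -12) with distance 9.0554

The closest pair is (11, -11) and (20, -12) with Euclidean distance 9.0554. For 7 points, brute-force pairwise comparison is shown above. For large n, the divide-and-conquer algorithm (sort by x, recurse on halves, check the dividing strip) achieves O(n log n).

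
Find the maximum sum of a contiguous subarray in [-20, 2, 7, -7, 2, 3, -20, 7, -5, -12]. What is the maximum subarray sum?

Using Kadane's algorithm on [-20, 2, 7, -7, 2, 3, -20, 7, -5, -12]:

Scanning through the array:
Position 1 (value 2): max_ending_here = 2, max_so_far = 2
Position 2 (value 7): max_ending_here = 9, max_so_far = 9
Position 3 (value -7): max_ending_here = 2, max_so_far = 9
Position 4 (value 2): max_ending_here = 4, max_so_far = 9
Position 5 (value 3): max_ending_here = 7, max_so_far = 9
Position 6 (value -20): max_ending_here = -13, max_so_far = 9
Position 7 (value 7): max_ending_here = 7, max_so_far = 9
Position 8 (value -5): max_ending_here = 2, max_so_far = 9
Position 9 (value -12): max_ending_here = -10, max_so_far = 9

Maximum subarray: [2, 7]
Maximum sum: 9

The maximum subarray is [2, 7] with sum 9. This subarray runs from index 1 to index 2.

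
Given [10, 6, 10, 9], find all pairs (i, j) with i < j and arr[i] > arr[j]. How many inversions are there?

Finding inversions in [10, 6, 10, 9]:

(0, 1): arr[0]=10 > arr[1]=6
(0, 3): arr[0]=10 > arr[3]=9
(2, 3): arr[2]=10 > arr[3]=9

Total inversions: 3

The array has 3 inversion(s): (0,1), (0,3), (2,3). Each pair (i,j) satisfies i < j and arr[i] > arr[j].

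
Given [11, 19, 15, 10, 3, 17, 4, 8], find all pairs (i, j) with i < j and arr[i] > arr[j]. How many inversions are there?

Finding inversions in [11, 19, 15, 10, 3, 17, 4, 8]:

(0, 3): arr[0]=11 > arr[3]=10
(0, 4): arr[0]=11 > arr[4]=3
(0, 6): arr[0]=11 > arr[6]=4
(0, 7): arr[0]=11 > arr[7]=8
(1, 2): arr[1]=19 > arr[2]=15
(1, 3): arr[1]=19 > arr[3]=10
(1, 4): arr[1]=19 > arr[4]=3
(1, 5): arr[1]=19 > arr[5]=17
(1, 6): arr[1]=19 > arr[6]=4
(1, 7): arr[1]=19 > arr[7]=8
(2, 3): arr[2]=15 > arr[3]=10
(2, 4): arr[2]=15 > arr[4]=3
(2, 6): arr[2]=15 > arr[6]=4
(2, 7): arr[2]=15 > arr[7]=8
(3, 4): arr[3]=10 > arr[4]=3
(3, 6): arr[3]=10 > arr[6]=4
(3, 7): arr[3]=10 > arr[7]=8
(5, 6): arr[5]=17 > arr[6]=4
(5, 7): arr[5]=17 > arr[7]=8

Total inversions: 19

The array has 19 inversion(s): (0,3), (0,4), (0,6), (0,7), (1,2), (1,3), (1,4), (1,5), (1,6), (1,7), (2,3), (2,4), (2,6), (2,7), (3,4), (3,6), (3,7), (5,6), (5,7). Each pair (i,j) satisfies i < j and arr[i] > arr[j].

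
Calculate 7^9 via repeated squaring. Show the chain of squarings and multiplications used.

Computing 7^9 by squaring (build up from 7^1; each line after the first costs one multiplication):

7^1 = 7
7^2 = (7^1)^2 = 7^2 = 49
7^4 = (7^2)^2 = 49^2 = 2401
7^8 = (7^4)^2 = 2401^2 = 5764801
7^9 = 7 * 7^8 = 7 * 5764801 = 40353607

Result: 40353607
Multiplications needed: 4 (4 lines after 7^1)

7^9 = 40353607. Using exponentiation by squaring, this requires 4 multiplications. The key idea: if the exponent is even, square the half-power; if odd, multiply by the base once.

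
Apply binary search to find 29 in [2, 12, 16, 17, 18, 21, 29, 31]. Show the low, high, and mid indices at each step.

Binary search for 29 in [2, 12, 16, 17, 18, 21, 29, 31]:

lo=0, hi=7, mid=3, arr[mid]=17 -> 17 < 29, search right half
lo=4, hi=7, mid=5, arr[mid]=21 -> 21 < 29, search right half
lo=6, hi=7, mid=6, arr[mid]=29 -> Found target at index 6!

Binary search finds 29 at index 6 after 3 comparisons. The search repeatedly halves the search space by comparing with the middle element.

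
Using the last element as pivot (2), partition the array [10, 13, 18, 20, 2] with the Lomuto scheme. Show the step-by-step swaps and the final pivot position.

Lomuto partition with pivot = 2:

Initial array: [10, 13, 18, 20, 2]

arr[0]=10 > 2: no swap
arr[1]=13 > 2: no swap
arr[2]=18 > 2: no swap
arr[3]=20 > 2: no swap

Place pivot at position 0: [2, 13, 18, 20, 10]
Pivot position: 0

After partitioning with pivot 2, the array becomes [2, 13, 18, 20, 10]. The pivot is placed at index 0. All elements to the left of the pivot are <= 2, and all elements to the right are > 2.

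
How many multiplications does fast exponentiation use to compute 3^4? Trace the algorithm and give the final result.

Computing 3^4 by squaring (build up from 3^1; each line after the first costs one multiplication):

3^1 = 3
3^2 = (3^1)^2 = 3^2 = 9
3^4 = (3^2)^2 = 9^2 = 81

Result: 81
Multiplications needed: 2 (2 lines after 3^1)

3^4 = 81. Using exponentiation by squaring, this requires 2 multiplications. The key idea: if the exponent is even, square the half-power; if odd, multiply by the base once.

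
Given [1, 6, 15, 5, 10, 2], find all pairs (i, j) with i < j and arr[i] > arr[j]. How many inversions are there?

Finding inversions in [1, 6, 15, 5, 10, 2]:

(1, 3): arr[1]=6 > arr[3]=5
(1, 5): arr[1]=6 > arr[5]=2
(2, 3): arr[2]=15 > arr[3]=5
(2, 4): arr[2]=15 > arr[4]=10
(2, 5): arr[2]=15 > arr[5]=2
(3, 5): arr[3]=5 > arr[5]=2
(4, 5): arr[4]=10 > arr[5]=2

Total inversions: 7

The array has 7 inversion(s): (1,3), (1,5), (2,3), (2,4), (2,5), (3,5), (4,5). Each pair (i,j) satisfies i < j and arr[i] > arr[j].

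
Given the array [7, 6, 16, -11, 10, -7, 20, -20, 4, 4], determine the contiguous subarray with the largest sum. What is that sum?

Using Kadane's algorithm on [7, 6, 16, -11, 10, -7, 20, -20, 4, 4]:

Scanning through the array:
Position 1 (value 6): max_ending_here = 13, max_so_far = 13
Position 2 (value 16): max_ending_here = 29, max_so_far = 29
Position 3 (value -11): max_ending_here = 18, max_so_far = 29
Position 4 (value 10): max_ending_here = 28, max_so_far = 29
Position 5 (value -7): max_ending_here = 21, max_so_far = 29
Position 6 (value 20): max_ending_here = 41, max_so_far = 41
Position 7 (value -20): max_ending_here = 21, max_so_far = 41
Position 8 (value 4): max_ending_here = 25, max_so_far = 41
Position 9 (value 4): max_ending_here = 29, max_so_far = 41

Maximum subarray: [7, 6, 16, -11, 10, -7, 20]
Maximum sum: 41

The maximum subarray is [7, 6, 16, -11, 10, -7, 20] with sum 41. This subarray runs from index 0 to index 6.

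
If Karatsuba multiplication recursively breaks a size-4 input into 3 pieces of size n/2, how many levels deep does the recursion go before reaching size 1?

For divide and conquer with division factor 2:

Problem sizes at each level:
Level 0: 4
Level 1: 2
Level 2: 1

The root is level 0 and the size-1 base case is level 2 (the tree spans levels 0 through 2, i.e. 3 levels counting the root), so the depth is the number of divisions: log_2(4) = 2

The recursion tree depth is log_2(4) = 2. At each level, the problem size is divided by 2, so it takes 2 divisions to reduce to a base case of size 1. The algorithm makes 3 recursive calls at each level.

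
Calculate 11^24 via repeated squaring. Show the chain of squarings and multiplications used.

Computing 11^24 by squaring (build up from 11^1; each line after the first costs one multiplication):

11^1 = 11
11^2 = (11^1)^2 = 11^2 = 121
11^3 = 11 * 11^2 = 11 * 121 = 1331
11^6 = (11^3)^2 = 1331^2 = 1771561
11^12 = (11^6)^2 = 1771561^2 = 3138428376721
11^24 = (11^12)^2 = 3138428376721^2 = 9849732675807611094711841

Result: 9849732675807611094711841
Multiplications needed: 5 (5 lines after 11^1)

11^24 = 9849732675807611094711841. Using exponentiation by squaring, this requires 5 multiplications. The key idea: if the exponent is even, square the half-power; if odd, multiply by the base once.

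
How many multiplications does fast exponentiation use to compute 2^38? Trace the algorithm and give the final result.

Computing 2^38 by squaring (build up from 2^1; each line after the first costs one multiplication):

2^1 = 2
2^2 = (2^1)^2 = 2^2 = 4
2^4 = (2^2)^2 = 4^2 = 16
2^8 = (2^4)^2 = 16^2 = 256
2^9 = 2 * 2^8 = 2 * 256 = 512
2^18 = (2^9)^2 = 512^2 = 262144
2^19 = 2 * 2^18 = 2 * 262144 = 524288
2^38 = (2^19)^2 = 524288^2 = 274877906944

Result: 274877906944
Multiplications needed: 7 (7 lines after 2^1)

2^38 = 274877906944. Using exponentiation by squaring, this requires 7 multiplications. The key idea: if the exponent is even, square the half-power; if odd, multiply by the base once.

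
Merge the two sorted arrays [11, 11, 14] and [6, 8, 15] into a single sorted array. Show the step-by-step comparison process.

Merging process:

Compare 11 vs 6: take 6 from right. Merged: [6]
Compare 11 vs 8: take 8 from right. Merged: [6, 8]
Compare 11 vs 15: take 11 from left. Merged: [6, 8, 11]
Compare 11 vs 15: take 11 from left. Merged: [6, 8, 11, 11]
Compare 14 vs 15: take 14 from left. Merged: [6, 8, 11, 11, 14]
Append remaining from right: [15]. Merged: [6, 8, 11, 11, 14, 15]

Final merged array: [6, 8, 11, 11, 14, 15]
Total comparisons: 5

The merged array is [6, 8, 11, 11, 14, 15], requiring 5 comparisons. The merge step runs in O(n) time where n is the total number of elements.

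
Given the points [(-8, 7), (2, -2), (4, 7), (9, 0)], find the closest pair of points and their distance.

Computing all pairwise distances among 4 points:

d((-8, 7), (2, -2)) = 13.4536
d((-8, 7), (4, 7)) = 12.0
d((-8, 7), (9, 0)) = 18.3848
d((2, -2), (4, 7)) = 9.2195
d((2, -2), (9, 0)) = 7.2801 <-- minimum
d((4, 7), (9, 0)) = 8.6023

Closest pair: (2, -2) and (9, 0) with distance 7.2801

The closest pair is (2, -2) and (9, 0) with Euclidean distance 7.2801. For 4 points, brute-force pairwise comparison is shown above. For large n, the divide-and-conquer algorithm (sort by x, recurse on halves, check the dividing strip) achieves O(n log n).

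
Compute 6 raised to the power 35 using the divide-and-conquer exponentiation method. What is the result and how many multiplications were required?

Computing 6^35 by squaring (build up from 6^1; each line after the first costs one multiplication):

6^1 = 6
6^2 = (6^1)^2 = 6^2 = 36
6^4 = (6^2)^2 = 36^2 = 1296
6^8 = (6^4)^2 = 1296^2 = 1679616
6^16 = (6^8)^2 = 1679616^2 = 2821109907456
6^17 = 6 * 6^16 = 6 * 2821109907456 = 16926659444736
6^34 = (6^17)^2 = 16926659444736^2 = 286511799958070431838109696
6^35 = 6 * 6^34 = 6 * 286511799958070431838109696 = 1719070799748422591028658176

Result: 1719070799748422591028658176
Multiplications needed: 7 (7 lines after 6^1)

6^35 = 1719070799748422591028658176. Using exponentiation by squaring, this requires 7 multiplications. The key idea: if the exponent is even, square the half-power; if odd, multiply by the base once.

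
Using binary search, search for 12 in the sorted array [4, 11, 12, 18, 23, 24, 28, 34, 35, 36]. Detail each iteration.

Binary search for 12 in [4, 11, 12, 18, 23, 24, 28, 34, 35, 36]:

lo=0, hi=9, mid=4, arr[mid]=23 -> 23 > 12, search left half
lo=0, hi=3, mid=1, arr[mid]=11 -> 11 < 12, search right half
lo=2, hi=3, mid=2, arr[mid]=12 -> Found target at index 2!

Binary search finds 12 at index 2 after 3 comparisons. The search repeatedly halves the search space by comparing with the middle element.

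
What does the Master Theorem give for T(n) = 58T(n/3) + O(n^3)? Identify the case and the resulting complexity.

Master Theorem for T(n) = 58T(n/3) + O(n^3):

a = 58, b = 3, c = 3
log_b(a) = log_3(58) = 3.6960

Case 1: c = 3 < log_3(58) = 3.6960
T(n) = O(n^(log_3 58))

For T(n) = 58T(n/3) + O(n^3): log_3(58) = 3.6960. This is Case 1 of the Master Theorem (c < log_b(a), work dominated by leaves), giving O(n^(log_3 58)).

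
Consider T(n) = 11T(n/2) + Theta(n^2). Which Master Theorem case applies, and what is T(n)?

Master Theorem for T(n) = 11T(n/2) + O(n^2):

a = 11, b = 2, c = 2
log_b(a) = log_2(11) = 3.4594

Case 1: c = 2 < log_2(11) = 3.4594
T(n) = O(n^(log_2 11))

For T(n) = 11T(n/2) + O(n^2): log_2(11) = 3.4594. This is Case 1 of the Master Theorem (c < log_b(a), work dominated by leaves), giving O(n^(log_2 11)).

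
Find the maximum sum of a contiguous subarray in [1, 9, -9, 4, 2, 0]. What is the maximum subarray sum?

Using Kadane's algorithm on [1, 9, -9, 4, 2, 0]:

Scanning through the array:
Position 1 (value 9): max_ending_here = 10, max_so_far = 10
Position 2 (value -9): max_ending_here = 1, max_so_far = 10
Position 3 (value 4): max_ending_here = 5, max_so_far = 10
Position 4 (value 2): max_ending_here = 7, max_so_far = 10
Position 5 (value 0): max_ending_here = 7, max_so_far = 10

Maximum subarray: [1, 9]
Maximum sum: 10

The maximum subarray is [1, 9] with sum 10. This subarray runs from index 0 to index 1.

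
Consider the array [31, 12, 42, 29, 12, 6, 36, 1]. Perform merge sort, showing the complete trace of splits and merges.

Merge sort trace:

Split: [31, 12, 42, 29, 12, 6, 36, 1] -> [31, 12, 42, 29] and [12, 6, 36, 1]
  Split: [31, 12, 42, 29] -> [31, 12] and [42, 29]
    Split: [31, 12] -> [31] and [12]
    Merge: [31] + [12] -> [12, 31]
    Split: [42, 29] -> [42] and [29]
    Merge: [42] + [29] -> [29, 42]
  Merge: [12, 31] + [29, 42] -> [12, 29, 31, 42]
  Split: [12, 6, 36, 1] -> [12, 6] and [36, 1]
    Split: [12, 6] -> [12] and [6]
    Merge: [12] + [6] -> [6, 12]
    Split: [36, 1] -> [36] and [1]
    Merge: [36] + [1] -> [1, 36]
  Merge: [6, 12] + [1, 36] -> [1, 6, 12, 36]
Merge: [12, 29, 31, 42] + [1, 6, 12, 36] -> [1, 6, 12, 12, 29, 31, 36, 42]

Final sorted array: [1, 6, 12, 12, 29, 31, 36, 42]

The merge sort proceeds by recursively splitting the array and merging sorted halves.
After all merges, the sorted array is [1, 6, 12, 12, 29, 31, 36, 42].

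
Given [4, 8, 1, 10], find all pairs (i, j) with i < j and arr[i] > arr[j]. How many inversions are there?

Finding inversions in [4, 8, 1, 10]:

(0, 2): arr[0]=4 > arr[2]=1
(1, 2): arr[1]=8 > arr[2]=1

Total inversions: 2

The array has 2 inversion(s): (0,2), (1,2). Each pair (i,j) satisfies i < j and arr[i] > arr[j].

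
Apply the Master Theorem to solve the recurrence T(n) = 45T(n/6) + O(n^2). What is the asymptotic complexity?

Master Theorem for T(n) = 45T(n/6) + O(n^2):

a = 45, b = 6, c = 2
log_b(a) = log_6(45) = 2.1245

Case 1: c = 2 < log_6(45) = 2.1245
T(n) = O(n^(log_6 45))

For T(n) = 45T(n/6) + O(n^2): log_6(45) = 2.1245. This is Case 1 of the Master Theorem (c < log_b(a), work dominated by leaves), giving O(n^(log_6 45)).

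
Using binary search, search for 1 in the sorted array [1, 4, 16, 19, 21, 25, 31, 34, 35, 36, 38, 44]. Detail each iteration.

Binary search for 1 in [1, 4, 16, 19, 21, 25, 31, 34, 35, 36, 38, 44]:

lo=0, hi=11, mid=5, arr[mid]=25 -> 25 > 1, search left half
lo=0, hi=4, mid=2, arr[mid]=16 -> 16 > 1, search left half
lo=0, hi=1, mid=0, arr[mid]=1 -> Found target at index 0!

Binary search finds 1 at index 0 after 3 comparisons. The search repeatedly halves the search space by comparing with the middle element.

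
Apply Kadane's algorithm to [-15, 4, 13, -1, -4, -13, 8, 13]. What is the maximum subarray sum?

Using Kadane's algorithm on [-15, 4, 13, -1, -4, -13, 8, 13]:

Scanning through the array:
Position 1 (value 4): max_ending_here = 4, max_so_far = 4
Position 2 (value 13): max_ending_here = 17, max_so_far = 17
Position 3 (value -1): max_ending_here = 16, max_so_far = 17
Position 4 (value -4): max_ending_here = 12, max_so_far = 17
Position 5 (value -13): max_ending_here = -1, max_so_far = 17
Position 6 (value 8): max_ending_here = 8, max_so_far = 17
Position 7 (value 13): max_ending_here = 21, max_so_far = 21

Maximum subarray: [8, 13]
Maximum sum: 21

The maximum subarray is [8, 13] with sum 21. This subarray runs from index 6 to index 7.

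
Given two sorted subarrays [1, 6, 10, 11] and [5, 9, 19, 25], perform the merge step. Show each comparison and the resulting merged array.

Merging process:

Compare 1 vs 5: take 1 from left. Merged: [1]
Compare 6 vs 5: take 5 from right. Merged: [1, 5]
Compare 6 vs 9: take 6 from left. Merged: [1, 5, 6]
Compare 10 vs 9: take 9 from right. Merged: [1, 5, 6, 9]
Compare 10 vs 19: take 10 from left. Merged: [1, 5, 6, 9, 10]
Compare 11 vs 19: take 11 from left. Merged: [1, 5, 6, 9, 10, 11]
Append remaining from right: [19, 25]. Merged: [1, 5, 6, 9, 10, 11, 19, 25]

Final merged array: [1, 5, 6, 9, 10, 11, 19, 25]
Total comparisons: 6

The merged array is [1, 5, 6, 9, 10, 11, 19, 25], requiring 6 comparisons. The merge step runs in O(n) time where n is the total number of elements.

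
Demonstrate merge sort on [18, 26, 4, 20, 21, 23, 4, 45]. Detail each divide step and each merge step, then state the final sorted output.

Merge sort trace:

Split: [18, 26, 4, 20, 21, 23, 4, 45] -> [18, 26, 4, 20] and [21, 23, 4, 45]
  Split: [18, 26, 4, 20] -> [18, 26] and [4, 20]
    Split: [18, 26] -> [18] and [26]
    Merge: [18] + [26] -> [18, 26]
    Split: [4, 20] -> [4] and [20]
    Merge: [4] + [20] -> [4, 20]
  Merge: [18, 26] + [4, 20] -> [4, 18, 20, 26]
  Split: [21, 23, 4, 45] -> [21, 23] and [4, 45]
    Split: [21, 23] -> [21] and [23]
    Merge: [21] + [23] -> [21, 23]
    Split: [4, 45] -> [4] and [45]
    Merge: [4] + [45] -> [4, 45]
  Merge: [21, 23] + [4, 45] -> [4, 21, 23, 45]
Merge: [4, 18, 20, 26] + [4, 21, 23, 45] -> [4, 4, 18, 20, 21, 23, 26, 45]

Final sorted array: [4, 4, 18, 20, 21, 23, 26, 45]

The merge sort proceeds by recursively splitting the array and merging sorted halves.
After all merges, the sorted array is [4, 4, 18, 20, 21, 23, 26, 45].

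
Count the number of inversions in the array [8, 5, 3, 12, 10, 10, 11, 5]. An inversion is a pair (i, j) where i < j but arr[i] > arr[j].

Finding inversions in [8, 5, 3, 12, 10, 10, 11, 5]:

(0, 1): arr[0]=8 > arr[1]=5
(0, 2): arr[0]=8 > arr[2]=3
(0, 7): arr[0]=8 > arr[7]=5
(1, 2): arr[1]=5 > arr[2]=3
(3, 4): arr[3]=12 > arr[4]=10
(3, 5): arr[3]=12 > arr[5]=10
(3, 6): arr[3]=12 > arr[6]=11
(3, 7): arr[3]=12 > arr[7]=5
(4, 7): arr[4]=10 > arr[7]=5
(5, 7): arr[5]=10 > arr[7]=5
(6, 7): arr[6]=11 > arr[7]=5

Total inversions: 11

The array has 11 inversion(s): (0,1), (0,2), (0,7), (1,2), (3,4), (3,5), (3,6), (3,7), (4,7), (5,7), (6,7). Each pair (i,j) satisfies i < j and arr[i] > arr[j].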